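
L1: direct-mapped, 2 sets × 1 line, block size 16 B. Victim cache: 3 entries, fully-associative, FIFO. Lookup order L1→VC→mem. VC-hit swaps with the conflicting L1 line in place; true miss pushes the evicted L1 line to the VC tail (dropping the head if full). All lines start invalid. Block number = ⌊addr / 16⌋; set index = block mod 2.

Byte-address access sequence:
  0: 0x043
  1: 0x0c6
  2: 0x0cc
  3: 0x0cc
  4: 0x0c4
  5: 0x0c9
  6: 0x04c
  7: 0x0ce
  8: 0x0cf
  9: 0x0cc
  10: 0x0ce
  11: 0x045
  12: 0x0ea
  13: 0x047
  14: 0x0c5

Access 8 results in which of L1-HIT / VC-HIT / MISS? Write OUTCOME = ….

  [0] addr=0x43 blk=4 s=0: MISS | VC []
  [1] addr=0xc6 blk=12 s=0: MISS | VC [4]
  [2] addr=0xcc blk=12 s=0: L1-HIT | VC [4]
  [3] addr=0xcc blk=12 s=0: L1-HIT | VC [4]
  [4] addr=0xc4 blk=12 s=0: L1-HIT | VC [4]
  [5] addr=0xc9 blk=12 s=0: L1-HIT | VC [4]
  [6] addr=0x4c blk=4 s=0: VC-HIT | VC [12]
  [7] addr=0xce blk=12 s=0: VC-HIT | VC [4]
  [8] addr=0xcf blk=12 s=0: L1-HIT | VC [4]
  [9] addr=0xcc blk=12 s=0: L1-HIT | VC [4]
  [10] addr=0xce blk=12 s=0: L1-HIT | VC [4]
  [11] addr=0x45 blk=4 s=0: VC-HIT | VC [12]
  [12] addr=0xea blk=14 s=0: MISS | VC [12, 4]
  [13] addr=0x47 blk=4 s=0: VC-HIT | VC [12, 14]
  [14] addr=0xc5 blk=12 s=0: VC-HIT | VC [4, 14]

OUTCOME = L1-HIT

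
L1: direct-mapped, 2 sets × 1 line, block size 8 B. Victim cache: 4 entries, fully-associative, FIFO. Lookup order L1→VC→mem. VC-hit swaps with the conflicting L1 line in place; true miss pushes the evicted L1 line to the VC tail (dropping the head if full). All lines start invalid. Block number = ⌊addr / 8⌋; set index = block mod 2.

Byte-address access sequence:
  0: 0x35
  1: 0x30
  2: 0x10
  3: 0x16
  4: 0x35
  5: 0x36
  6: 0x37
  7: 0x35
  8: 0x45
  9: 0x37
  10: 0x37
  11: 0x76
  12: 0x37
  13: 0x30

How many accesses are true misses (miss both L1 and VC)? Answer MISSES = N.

MISSES = 4

0: 0x35 (blk 6, set 0) → MISS  vc=[]
1: 0x30 (blk 6, set 0) → L1-HIT  vc=[]
2: 0x10 (blk 2, set 0) → MISS  vc=[6]
3: 0x16 (blk 2, set 0) → L1-HIT  vc=[6]
4: 0x35 (blk 6, set 0) → VC-HIT  vc=[2]
5: 0x36 (blk 6, set 0) → L1-HIT  vc=[2]
6: 0x37 (blk 6, set 0) → L1-HIT  vc=[2]
7: 0x35 (blk 6, set 0) → L1-HIT  vc=[2]
8: 0x45 (blk 8, set 0) → MISS  vc=[2, 6]
9: 0x37 (blk 6, set 0) → VC-HIT  vc=[2, 8]
10: 0x37 (blk 6, set 0) → L1-HIT  vc=[2, 8]
11: 0x76 (blk 14, set 0) → MISS  vc=[2, 8, 6]
12: 0x37 (blk 6, set 0) → VC-HIT  vc=[2, 8, 14]
13: 0x30 (blk 6, set 0) → L1-HIT  vc=[2, 8, 14]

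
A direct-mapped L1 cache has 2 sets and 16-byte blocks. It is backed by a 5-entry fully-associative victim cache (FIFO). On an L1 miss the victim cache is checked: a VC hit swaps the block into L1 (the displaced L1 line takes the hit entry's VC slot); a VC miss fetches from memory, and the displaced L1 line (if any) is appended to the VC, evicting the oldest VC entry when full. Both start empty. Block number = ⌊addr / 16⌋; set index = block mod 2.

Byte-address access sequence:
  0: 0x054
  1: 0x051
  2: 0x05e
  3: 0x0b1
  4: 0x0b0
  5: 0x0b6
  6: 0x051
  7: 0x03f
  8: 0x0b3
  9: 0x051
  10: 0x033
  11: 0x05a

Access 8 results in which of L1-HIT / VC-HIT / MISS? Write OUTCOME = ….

OUTCOME = VC-HIT

0: 0x54 (blk 5, set 1) → MISS  vc=[]
1: 0x51 (blk 5, set 1) → L1-HIT  vc=[]
2: 0x5e (blk 5, set 1) → L1-HIT  vc=[]
3: 0xb1 (blk 11, set 1) → MISS  vc=[5]
4: 0xb0 (blk 11, set 1) → L1-HIT  vc=[5]
5: 0xb6 (blk 11, set 1) → L1-HIT  vc=[5]
6: 0x51 (blk 5, set 1) → VC-HIT  vc=[11]
7: 0x3f (blk 3, set 1) → MISS  vc=[11, 5]
8: 0xb3 (blk 11, set 1) → VC-HIT  vc=[3, 5]
9: 0x51 (blk 5, set 1) → VC-HIT  vc=[3, 11]
10: 0x33 (blk 3, set 1) → VC-HIT  vc=[5, 11]
11: 0x5a (blk 5, set 1) → VC-HIT  vc=[3, 11]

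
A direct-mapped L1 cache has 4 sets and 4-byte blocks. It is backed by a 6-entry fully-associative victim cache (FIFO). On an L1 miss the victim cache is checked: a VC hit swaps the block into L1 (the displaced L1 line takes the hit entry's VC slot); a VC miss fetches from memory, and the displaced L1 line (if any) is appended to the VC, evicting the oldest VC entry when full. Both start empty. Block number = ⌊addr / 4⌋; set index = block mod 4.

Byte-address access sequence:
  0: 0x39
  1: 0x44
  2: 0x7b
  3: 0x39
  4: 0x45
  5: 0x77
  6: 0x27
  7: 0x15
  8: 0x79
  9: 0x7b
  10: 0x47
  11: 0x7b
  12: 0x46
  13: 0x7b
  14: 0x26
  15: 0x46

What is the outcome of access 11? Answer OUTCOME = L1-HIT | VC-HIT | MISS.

OUTCOME = L1-HIT

#0 0x39→b14/s2 MISS; vc=[]
#1 0x44→b17/s1 MISS; vc=[]
#2 0x7b→b30/s2 MISS; vc=[14]
#3 0x39→b14/s2 VC-HIT; vc=[30]
#4 0x45→b17/s1 L1-HIT; vc=[30]
#5 0x77→b29/s1 MISS; vc=[30,17]
#6 0x27→b9/s1 MISS; vc=[30,17,29]
#7 0x15→b5/s1 MISS; vc=[30,17,29,9]
#8 0x79→b30/s2 VC-HIT; vc=[14,17,29,9]
#9 0x7b→b30/s2 L1-HIT; vc=[14,17,29,9]
#10 0x47→b17/s1 VC-HIT; vc=[14,5,29,9]
#11 0x7b→b30/s2 L1-HIT; vc=[14,5,29,9]
#12 0x46→b17/s1 L1-HIT; vc=[14,5,29,9]
#13 0x7b→b30/s2 L1-HIT; vc=[14,5,29,9]
#14 0x26→b9/s1 VC-HIT; vc=[14,5,29,17]
#15 0x46→b17/s1 VC-HIT; vc=[14,5,29,9]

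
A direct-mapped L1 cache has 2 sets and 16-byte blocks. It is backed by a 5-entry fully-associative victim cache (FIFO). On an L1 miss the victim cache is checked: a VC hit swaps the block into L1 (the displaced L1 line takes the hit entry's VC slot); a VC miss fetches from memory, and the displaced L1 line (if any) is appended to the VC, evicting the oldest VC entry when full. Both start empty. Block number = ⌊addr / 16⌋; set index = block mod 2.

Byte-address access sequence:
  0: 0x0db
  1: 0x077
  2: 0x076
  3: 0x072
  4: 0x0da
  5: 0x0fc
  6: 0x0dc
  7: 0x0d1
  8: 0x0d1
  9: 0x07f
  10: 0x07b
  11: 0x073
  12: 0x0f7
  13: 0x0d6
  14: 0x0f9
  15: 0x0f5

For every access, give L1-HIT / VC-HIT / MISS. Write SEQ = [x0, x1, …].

SEQ = [MISS, MISS, L1-HIT, L1-HIT, VC-HIT, MISS, VC-HIT, L1-HIT, L1-HIT, VC-HIT, L1-HIT, L1-HIT, VC-HIT, VC-HIT, VC-HIT, L1-HIT]

#0 0xdb→b13/s1 MISS; vc=[]
#1 0x77→b7/s1 MISS; vc=[13]
#2 0x76→b7/s1 L1-HIT; vc=[13]
#3 0x72→b7/s1 L1-HIT; vc=[13]
#4 0xda→b13/s1 VC-HIT; vc=[7]
#5 0xfc→b15/s1 MISS; vc=[7,13]
#6 0xdc→b13/s1 VC-HIT; vc=[7,15]
#7 0xd1→b13/s1 L1-HIT; vc=[7,15]
#8 0xd1→b13/s1 L1-HIT; vc=[7,15]
#9 0x7f→b7/s1 VC-HIT; vc=[13,15]
#10 0x7b→b7/s1 L1-HIT; vc=[13,15]
#11 0x73→b7/s1 L1-HIT; vc=[13,15]
#12 0xf7→b15/s1 VC-HIT; vc=[13,7]
#13 0xd6→b13/s1 VC-HIT; vc=[15,7]
#14 0xf9→b15/s1 VC-HIT; vc=[13,7]
#15 0xf5→b15/s1 L1-HIT; vc=[13,7]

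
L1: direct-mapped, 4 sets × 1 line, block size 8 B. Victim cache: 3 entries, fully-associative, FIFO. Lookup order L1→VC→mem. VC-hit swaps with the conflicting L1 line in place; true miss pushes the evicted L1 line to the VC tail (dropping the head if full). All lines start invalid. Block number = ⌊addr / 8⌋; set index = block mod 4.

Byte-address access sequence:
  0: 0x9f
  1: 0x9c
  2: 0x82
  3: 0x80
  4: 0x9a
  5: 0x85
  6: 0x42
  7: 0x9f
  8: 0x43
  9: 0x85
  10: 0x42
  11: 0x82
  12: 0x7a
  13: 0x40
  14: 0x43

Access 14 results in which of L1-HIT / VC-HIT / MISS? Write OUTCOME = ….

0: 0x9f (blk 19, set 3) → MISS  vc=[]
1: 0x9c (blk 19, set 3) → L1-HIT  vc=[]
2: 0x82 (blk 16, set 0) → MISS  vc=[]
3: 0x80 (blk 16, set 0) → L1-HIT  vc=[]
4: 0x9a (blk 19, set 3) → L1-HIT  vc=[]
5: 0x85 (blk 16, set 0) → L1-HIT  vc=[]
6: 0x42 (blk 8, set 0) → MISS  vc=[16]
7: 0x9f (blk 19, set 3) → L1-HIT  vc=[16]
8: 0x43 (blk 8, set 0) → L1-HIT  vc=[16]
9: 0x85 (blk 16, set 0) → VC-HIT  vc=[8]
10: 0x42 (blk 8, set 0) → VC-HIT  vc=[16]
11: 0x82 (blk 16, set 0) → VC-HIT  vc=[8]
12: 0x7a (blk 15, set 3) → MISS  vc=[8, 19]
13: 0x40 (blk 8, set 0) → VC-HIT  vc=[16, 19]
14: 0x43 (blk 8, set 0) → L1-HIT  vc=[16, 19]

OUTCOME = L1-HIT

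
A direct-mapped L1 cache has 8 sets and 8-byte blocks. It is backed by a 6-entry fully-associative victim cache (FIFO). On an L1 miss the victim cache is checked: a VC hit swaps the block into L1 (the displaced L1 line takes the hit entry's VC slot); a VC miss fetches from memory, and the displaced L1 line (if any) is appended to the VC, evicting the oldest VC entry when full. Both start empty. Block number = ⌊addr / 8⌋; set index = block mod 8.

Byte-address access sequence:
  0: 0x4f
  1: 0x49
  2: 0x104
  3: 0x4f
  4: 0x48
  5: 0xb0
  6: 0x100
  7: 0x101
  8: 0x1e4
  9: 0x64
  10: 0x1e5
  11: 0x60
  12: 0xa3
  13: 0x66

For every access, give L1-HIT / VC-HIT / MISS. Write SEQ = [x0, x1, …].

#0 0x4f→b9/s1 MISS; vc=[]
#1 0x49→b9/s1 L1-HIT; vc=[]
#2 0x104→b32/s0 MISS; vc=[]
#3 0x4f→b9/s1 L1-HIT; vc=[]
#4 0x48→b9/s1 L1-HIT; vc=[]
#5 0xb0→b22/s6 MISS; vc=[]
#6 0x100→b32/s0 L1-HIT; vc=[]
#7 0x101→b32/s0 L1-HIT; vc=[]
#8 0x1e4→b60/s4 MISS; vc=[]
#9 0x64→b12/s4 MISS; vc=[60]
#10 0x1e5→b60/s4 VC-HIT; vc=[12]
#11 0x60→b12/s4 VC-HIT; vc=[60]
#12 0xa3→b20/s4 MISS; vc=[60,12]
#13 0x66→b12/s4 VC-HIT; vc=[60,20]

SEQ = [MISS, L1-HIT, MISS, L1-HIT, L1-HIT, MISS, L1-HIT, L1-HIT, MISS, MISS, VC-HIT, VC-HIT, MISS, VC-HIT]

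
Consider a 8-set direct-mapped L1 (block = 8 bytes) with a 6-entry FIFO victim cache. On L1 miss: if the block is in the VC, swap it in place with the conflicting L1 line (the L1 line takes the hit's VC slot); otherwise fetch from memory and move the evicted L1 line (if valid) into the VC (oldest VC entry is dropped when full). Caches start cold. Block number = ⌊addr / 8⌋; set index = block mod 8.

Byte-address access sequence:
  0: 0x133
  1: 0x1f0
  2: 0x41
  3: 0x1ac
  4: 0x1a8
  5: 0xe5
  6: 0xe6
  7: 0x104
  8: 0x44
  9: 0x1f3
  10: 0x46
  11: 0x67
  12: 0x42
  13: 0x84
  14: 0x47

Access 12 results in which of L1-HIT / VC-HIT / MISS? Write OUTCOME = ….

OUTCOME = L1-HIT

0: 0x133 (blk 38, set 6) → MISS  vc=[]
1: 0x1f0 (blk 62, set 6) → MISS  vc=[38]
2: 0x41 (blk 8, set 0) → MISS  vc=[38]
3: 0x1ac (blk 53, set 5) → MISS  vc=[38]
4: 0x1a8 (blk 53, set 5) → L1-HIT  vc=[38]
5: 0xe5 (blk 28, set 4) → MISS  vc=[38]
6: 0xe6 (blk 28, set 4) → L1-HIT  vc=[38]
7: 0x104 (blk 32, set 0) → MISS  vc=[38, 8]
8: 0x44 (blk 8, set 0) → VC-HIT  vc=[38, 32]
9: 0x1f3 (blk 62, set 6) → L1-HIT  vc=[38, 32]
10: 0x46 (blk 8, set 0) → L1-HIT  vc=[38, 32]
11: 0x67 (blk 12, set 4) → MISS  vc=[38, 32, 28]
12: 0x42 (blk 8, set 0) → L1-HIT  vc=[38, 32, 28]
13: 0x84 (blk 16, set 0) → MISS  vc=[38, 32, 28, 8]
14: 0x47 (blk 8, set 0) → VC-HIT  vc=[38, 32, 28, 16]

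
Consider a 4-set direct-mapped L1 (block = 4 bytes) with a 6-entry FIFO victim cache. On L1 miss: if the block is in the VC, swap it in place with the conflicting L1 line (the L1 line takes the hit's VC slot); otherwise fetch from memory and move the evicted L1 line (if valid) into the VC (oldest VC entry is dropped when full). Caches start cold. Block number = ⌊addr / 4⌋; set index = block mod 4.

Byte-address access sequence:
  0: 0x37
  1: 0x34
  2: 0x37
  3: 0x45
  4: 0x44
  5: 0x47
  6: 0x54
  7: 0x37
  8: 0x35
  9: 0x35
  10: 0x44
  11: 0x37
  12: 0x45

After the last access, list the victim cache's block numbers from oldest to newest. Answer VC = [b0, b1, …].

VC = [21, 13]

#0 0x37→b13/s1 MISS; vc=[]
#1 0x34→b13/s1 L1-HIT; vc=[]
#2 0x37→b13/s1 L1-HIT; vc=[]
#3 0x45→b17/s1 MISS; vc=[13]
#4 0x44→b17/s1 L1-HIT; vc=[13]
#5 0x47→b17/s1 L1-HIT; vc=[13]
#6 0x54→b21/s1 MISS; vc=[13,17]
#7 0x37→b13/s1 VC-HIT; vc=[21,17]
#8 0x35→b13/s1 L1-HIT; vc=[21,17]
#9 0x35→b13/s1 L1-HIT; vc=[21,17]
#10 0x44→b17/s1 VC-HIT; vc=[21,13]
#11 0x37→b13/s1 VC-HIT; vc=[21,17]
#12 0x45→b17/s1 VC-HIT; vc=[21,13]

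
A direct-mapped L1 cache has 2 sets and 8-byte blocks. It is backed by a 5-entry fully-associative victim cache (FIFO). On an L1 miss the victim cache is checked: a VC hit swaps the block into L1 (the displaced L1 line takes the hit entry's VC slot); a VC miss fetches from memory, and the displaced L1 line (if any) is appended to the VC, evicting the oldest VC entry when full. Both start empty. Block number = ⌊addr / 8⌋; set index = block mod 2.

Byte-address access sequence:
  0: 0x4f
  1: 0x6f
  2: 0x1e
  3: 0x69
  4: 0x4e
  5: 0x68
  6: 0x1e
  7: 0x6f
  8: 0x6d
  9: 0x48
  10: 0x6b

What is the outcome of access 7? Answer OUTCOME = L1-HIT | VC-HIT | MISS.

0: 0x4f (blk 9, set 1) → MISS  vc=[]
1: 0x6f (blk 13, set 1) → MISS  vc=[9]
2: 0x1e (blk 3, set 1) → MISS  vc=[9, 13]
3: 0x69 (blk 13, set 1) → VC-HIT  vc=[9, 3]
4: 0x4e (blk 9, set 1) → VC-HIT  vc=[13, 3]
5: 0x68 (blk 13, set 1) → VC-HIT  vc=[9, 3]
6: 0x1e (blk 3, set 1) → VC-HIT  vc=[9, 13]
7: 0x6f (blk 13, set 1) → VC-HIT  vc=[9, 3]
8: 0x6d (blk 13, set 1) → L1-HIT  vc=[9, 3]
9: 0x48 (blk 9, set 1) → VC-HIT  vc=[13, 3]
10: 0x6b (blk 13, set 1) → VC-HIT  vc=[9, 3]

OUTCOME = VC-HIT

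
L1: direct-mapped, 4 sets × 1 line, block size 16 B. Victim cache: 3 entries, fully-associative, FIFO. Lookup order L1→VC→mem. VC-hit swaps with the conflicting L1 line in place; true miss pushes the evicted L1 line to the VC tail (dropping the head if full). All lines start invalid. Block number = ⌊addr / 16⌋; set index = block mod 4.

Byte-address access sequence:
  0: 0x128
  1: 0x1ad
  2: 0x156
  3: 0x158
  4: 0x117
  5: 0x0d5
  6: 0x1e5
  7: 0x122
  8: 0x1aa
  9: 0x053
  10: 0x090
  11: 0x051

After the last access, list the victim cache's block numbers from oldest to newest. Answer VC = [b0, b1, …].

#0 0x128→b18/s2 MISS; vc=[]
#1 0x1ad→b26/s2 MISS; vc=[18]
#2 0x156→b21/s1 MISS; vc=[18]
#3 0x158→b21/s1 L1-HIT; vc=[18]
#4 0x117→b17/s1 MISS; vc=[18,21]
#5 0xd5→b13/s1 MISS; vc=[18,21,17]
#6 0x1e5→b30/s2 MISS; vc=[21,17,26]
#7 0x122→b18/s2 MISS; vc=[17,26,30]
#8 0x1aa→b26/s2 VC-HIT; vc=[17,18,30]
#9 0x53→b5/s1 MISS; vc=[18,30,13]
#10 0x90→b9/s1 MISS; vc=[30,13,5]
#11 0x51→b5/s1 VC-HIT; vc=[30,13,9]

VC = [30, 13, 9]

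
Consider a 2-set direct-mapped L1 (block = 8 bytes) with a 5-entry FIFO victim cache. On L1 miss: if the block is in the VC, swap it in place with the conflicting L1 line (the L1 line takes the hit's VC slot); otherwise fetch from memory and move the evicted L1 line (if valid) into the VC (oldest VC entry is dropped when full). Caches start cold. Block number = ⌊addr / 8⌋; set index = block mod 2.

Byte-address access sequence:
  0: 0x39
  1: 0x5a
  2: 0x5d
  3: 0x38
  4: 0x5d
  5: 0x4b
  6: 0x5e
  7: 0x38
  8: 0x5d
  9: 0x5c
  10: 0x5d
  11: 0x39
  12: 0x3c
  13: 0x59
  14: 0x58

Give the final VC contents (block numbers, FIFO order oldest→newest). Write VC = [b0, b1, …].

  [0] addr=0x39 blk=7 s=1: MISS | VC []
  [1] addr=0x5a blk=11 s=1: MISS | VC [7]
  [2] addr=0x5d blk=11 s=1: L1-HIT | VC [7]
  [3] addr=0x38 blk=7 s=1: VC-HIT | VC [11]
  [4] addr=0x5d blk=11 s=1: VC-HIT | VC [7]
  [5] addr=0x4b blk=9 s=1: MISS | VC [7, 11]
  [6] addr=0x5e blk=11 s=1: VC-HIT | VC [7, 9]
  [7] addr=0x38 blk=7 s=1: VC-HIT | VC [11, 9]
  [8] addr=0x5d blk=11 s=1: VC-HIT | VC [7, 9]
  [9] addr=0x5c blk=11 s=1: L1-HIT | VC [7, 9]
  [10] addr=0x5d blk=11 s=1: L1-HIT | VC [7, 9]
  [11] addr=0x39 blk=7 s=1: VC-HIT | VC [11, 9]
  [12] addr=0x3c blk=7 s=1: L1-HIT | VC [11, 9]
  [13] addr=0x59 blk=11 s=1: VC-HIT | VC [7, 9]
  [14] addr=0x58 blk=11 s=1: L1-HIT | VC [7, 9]

VC = [7, 9]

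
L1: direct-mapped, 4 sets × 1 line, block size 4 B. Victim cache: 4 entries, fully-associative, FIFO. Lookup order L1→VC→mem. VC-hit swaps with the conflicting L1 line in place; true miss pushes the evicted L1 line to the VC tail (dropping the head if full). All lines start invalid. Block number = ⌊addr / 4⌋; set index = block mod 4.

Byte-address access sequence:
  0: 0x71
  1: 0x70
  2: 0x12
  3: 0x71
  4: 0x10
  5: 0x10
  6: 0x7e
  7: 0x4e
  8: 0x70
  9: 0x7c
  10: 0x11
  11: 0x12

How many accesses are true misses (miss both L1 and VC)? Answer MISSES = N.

0: 0x71 (blk 28, set 0) → MISS  vc=[]
1: 0x70 (blk 28, set 0) → L1-HIT  vc=[]
2: 0x12 (blk 4, set 0) → MISS  vc=[28]
3: 0x71 (blk 28, set 0) → VC-HIT  vc=[4]
4: 0x10 (blk 4, set 0) → VC-HIT  vc=[28]
5: 0x10 (blk 4, set 0) → L1-HIT  vc=[28]
6: 0x7e (blk 31, set 3) → MISS  vc=[28]
7: 0x4e (blk 19, set 3) → MISS  vc=[28, 31]
8: 0x70 (blk 28, set 0) → VC-HIT  vc=[4, 31]
9: 0x7c (blk 31, set 3) → VC-HIT  vc=[4, 19]
10: 0x11 (blk 4, set 0) → VC-HIT  vc=[28, 19]
11: 0x12 (blk 4, set 0) → L1-HIT  vc=[28, 19]

MISSES = 4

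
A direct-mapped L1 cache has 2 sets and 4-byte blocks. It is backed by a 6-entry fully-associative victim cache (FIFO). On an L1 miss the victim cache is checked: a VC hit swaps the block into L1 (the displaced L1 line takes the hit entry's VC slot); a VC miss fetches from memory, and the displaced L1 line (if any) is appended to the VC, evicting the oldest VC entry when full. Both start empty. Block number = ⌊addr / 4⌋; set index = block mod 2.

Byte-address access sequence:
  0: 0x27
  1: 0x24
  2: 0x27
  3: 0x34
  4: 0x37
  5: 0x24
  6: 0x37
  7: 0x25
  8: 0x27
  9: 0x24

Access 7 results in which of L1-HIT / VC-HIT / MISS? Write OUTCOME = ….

OUTCOME = VC-HIT

  [0] addr=0x27 blk=9 s=1: MISS | VC []
  [1] addr=0x24 blk=9 s=1: L1-HIT | VC []
  [2] addr=0x27 blk=9 s=1: L1-HIT | VC []
  [3] addr=0x34 blk=13 s=1: MISS | VC [9]
  [4] addr=0x37 blk=13 s=1: L1-HIT | VC [9]
  [5] addr=0x24 blk=9 s=1: VC-HIT | VC [13]
  [6] addr=0x37 blk=13 s=1: VC-HIT | VC [9]
  [7] addr=0x25 blk=9 s=1: VC-HIT | VC [13]
  [8] addr=0x27 blk=9 s=1: L1-HIT | VC [13]
  [9] addr=0x24 blk=9 s=1: L1-HIT | VC [13]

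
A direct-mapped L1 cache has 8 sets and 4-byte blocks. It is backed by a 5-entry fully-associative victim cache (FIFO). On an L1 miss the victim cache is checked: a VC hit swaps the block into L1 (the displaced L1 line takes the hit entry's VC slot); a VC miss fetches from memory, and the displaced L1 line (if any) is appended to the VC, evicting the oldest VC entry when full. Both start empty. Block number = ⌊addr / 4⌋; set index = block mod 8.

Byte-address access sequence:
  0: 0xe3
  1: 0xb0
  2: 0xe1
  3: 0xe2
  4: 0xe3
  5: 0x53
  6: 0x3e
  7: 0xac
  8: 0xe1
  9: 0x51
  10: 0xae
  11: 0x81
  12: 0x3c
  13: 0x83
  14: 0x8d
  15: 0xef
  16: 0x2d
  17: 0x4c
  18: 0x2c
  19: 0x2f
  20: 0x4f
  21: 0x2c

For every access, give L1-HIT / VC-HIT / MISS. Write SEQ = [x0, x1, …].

0: 0xe3 (blk 56, set 0) → MISS  vc=[]
1: 0xb0 (blk 44, set 4) → MISS  vc=[]
2: 0xe1 (blk 56, set 0) → L1-HIT  vc=[]
3: 0xe2 (blk 56, set 0) → L1-HIT  vc=[]
4: 0xe3 (blk 56, set 0) → L1-HIT  vc=[]
5: 0x53 (blk 20, set 4) → MISS  vc=[44]
6: 0x3e (blk 15, set 7) → MISS  vc=[44]
7: 0xac (blk 43, set 3) → MISS  vc=[44]
8: 0xe1 (blk 56, set 0) → L1-HIT  vc=[44]
9: 0x51 (blk 20, set 4) → L1-HIT  vc=[44]
10: 0xae (blk 43, set 3) → L1-HIT  vc=[44]
11: 0x81 (blk 32, set 0) → MISS  vc=[44, 56]
12: 0x3c (blk 15, set 7) → L1-HIT  vc=[44, 56]
13: 0x83 (blk 32, set 0) → L1-HIT  vc=[44, 56]
14: 0x8d (blk 35, set 3) → MISS  vc=[44, 56, 43]
15: 0xef (blk 59, set 3) → MISS  vc=[44, 56, 43, 35]
16: 0x2d (blk 11, set 3) → MISS  vc=[44, 56, 43, 35, 59]
17: 0x4c (blk 19, set 3) → MISS  vc=[56, 43, 35, 59, 11]
18: 0x2c (blk 11, set 3) → VC-HIT  vc=[56, 43, 35, 59, 19]
19: 0x2f (blk 11, set 3) → L1-HIT  vc=[56, 43, 35, 59, 19]
20: 0x4f (blk 19, set 3) → VC-HIT  vc=[56, 43, 35, 59, 11]
21: 0x2c (blk 11, set 3) → VC-HIT  vc=[56, 43, 35, 59, 19]

SEQ = [MISS, MISS, L1-HIT, L1-HIT, L1-HIT, MISS, MISS, MISS, L1-HIT, L1-HIT, L1-HIT, MISS, L1-HIT, L1-HIT, MISS, MISS, MISS, MISS, VC-HIT, L1-HIT, VC-HIT, VC-HIT]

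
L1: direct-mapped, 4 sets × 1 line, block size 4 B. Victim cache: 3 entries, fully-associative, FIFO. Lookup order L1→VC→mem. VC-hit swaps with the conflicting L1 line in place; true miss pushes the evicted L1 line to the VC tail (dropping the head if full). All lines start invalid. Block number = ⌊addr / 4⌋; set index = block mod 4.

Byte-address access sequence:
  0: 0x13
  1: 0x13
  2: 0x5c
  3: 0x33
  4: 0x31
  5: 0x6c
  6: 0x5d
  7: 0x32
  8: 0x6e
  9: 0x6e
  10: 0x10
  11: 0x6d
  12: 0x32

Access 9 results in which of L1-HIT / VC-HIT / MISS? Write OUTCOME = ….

#0 0x13→b4/s0 MISS; vc=[]
#1 0x13→b4/s0 L1-HIT; vc=[]
#2 0x5c→b23/s3 MISS; vc=[]
#3 0x33→b12/s0 MISS; vc=[4]
#4 0x31→b12/s0 L1-HIT; vc=[4]
#5 0x6c→b27/s3 MISS; vc=[4,23]
#6 0x5d→b23/s3 VC-HIT; vc=[4,27]
#7 0x32→b12/s0 L1-HIT; vc=[4,27]
#8 0x6e→b27/s3 VC-HIT; vc=[4,23]
#9 0x6e→b27/s3 L1-HIT; vc=[4,23]
#10 0x10→b4/s0 VC-HIT; vc=[12,23]
#11 0x6d→b27/s3 L1-HIT; vc=[12,23]
#12 0x32→b12/s0 VC-HIT; vc=[4,23]

OUTCOME = L1-HIT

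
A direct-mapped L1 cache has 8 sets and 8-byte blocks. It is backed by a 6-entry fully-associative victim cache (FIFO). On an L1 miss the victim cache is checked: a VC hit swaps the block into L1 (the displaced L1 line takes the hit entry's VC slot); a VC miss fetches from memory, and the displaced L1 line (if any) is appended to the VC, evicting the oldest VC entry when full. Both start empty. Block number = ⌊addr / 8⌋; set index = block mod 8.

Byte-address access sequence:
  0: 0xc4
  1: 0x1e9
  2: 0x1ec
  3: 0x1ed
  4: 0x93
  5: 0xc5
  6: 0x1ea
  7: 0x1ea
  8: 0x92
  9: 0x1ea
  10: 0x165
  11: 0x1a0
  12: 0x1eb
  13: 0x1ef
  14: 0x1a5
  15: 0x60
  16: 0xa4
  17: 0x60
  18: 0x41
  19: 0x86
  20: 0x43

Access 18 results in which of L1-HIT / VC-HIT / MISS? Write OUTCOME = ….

0: 0xc4 (blk 24, set 0) → MISS  vc=[]
1: 0x1e9 (blk 61, set 5) → MISS  vc=[]
2: 0x1ec (blk 61, set 5) → L1-HIT  vc=[]
3: 0x1ed (blk 61, set 5) → L1-HIT  vc=[]
4: 0x93 (blk 18, set 2) → MISS  vc=[]
5: 0xc5 (blk 24, set 0) → L1-HIT  vc=[]
6: 0x1ea (blk 61, set 5) → L1-HIT  vc=[]
7: 0x1ea (blk 61, set 5) → L1-HIT  vc=[]
8: 0x92 (blk 18, set 2) → L1-HIT  vc=[]
9: 0x1ea (blk 61, set 5) → L1-HIT  vc=[]
10: 0x165 (blk 44, set 4) → MISS  vc=[]
11: 0x1a0 (blk 52, set 4) → MISS  vc=[44]
12: 0x1eb (blk 61, set 5) → L1-HIT  vc=[44]
13: 0x1ef (blk 61, set 5) → L1-HIT  vc=[44]
14: 0x1a5 (blk 52, set 4) → L1-HIT  vc=[44]
15: 0x60 (blk 12, set 4) → MISS  vc=[44, 52]
16: 0xa4 (blk 20, set 4) → MISS  vc=[44, 52, 12]
17: 0x60 (blk 12, set 4) → VC-HIT  vc=[44, 52, 20]
18: 0x41 (blk 8, set 0) → MISS  vc=[44, 52, 20, 24]
19: 0x86 (blk 16, set 0) → MISS  vc=[44, 52, 20, 24, 8]
20: 0x43 (blk 8, set 0) → VC-HIT  vc=[44, 52, 20, 24, 16]

OUTCOME = MISS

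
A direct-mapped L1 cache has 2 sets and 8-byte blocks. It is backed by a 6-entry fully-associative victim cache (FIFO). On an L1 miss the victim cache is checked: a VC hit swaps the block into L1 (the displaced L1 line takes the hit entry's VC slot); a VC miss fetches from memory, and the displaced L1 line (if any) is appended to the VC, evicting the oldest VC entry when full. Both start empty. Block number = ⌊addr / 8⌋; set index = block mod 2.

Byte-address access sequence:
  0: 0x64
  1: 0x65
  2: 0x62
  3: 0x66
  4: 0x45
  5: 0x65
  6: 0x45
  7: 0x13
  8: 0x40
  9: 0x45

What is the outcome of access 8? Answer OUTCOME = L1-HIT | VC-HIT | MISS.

OUTCOME = VC-HIT

  [0] addr=0x64 blk=12 s=0: MISS | VC []
  [1] addr=0x65 blk=12 s=0: L1-HIT | VC []
  [2] addr=0x62 blk=12 s=0: L1-HIT | VC []
  [3] addr=0x66 blk=12 s=0: L1-HIT | VC []
  [4] addr=0x45 blk=8 s=0: MISS | VC [12]
  [5] addr=0x65 blk=12 s=0: VC-HIT | VC [8]
  [6] addr=0x45 blk=8 s=0: VC-HIT | VC [12]
  [7] addr=0x13 blk=2 s=0: MISS | VC [12, 8]
  [8] addr=0x40 blk=8 s=0: VC-HIT | VC [12, 2]
  [9] addr=0x45 blk=8 s=0: L1-HIT | VC [12, 2]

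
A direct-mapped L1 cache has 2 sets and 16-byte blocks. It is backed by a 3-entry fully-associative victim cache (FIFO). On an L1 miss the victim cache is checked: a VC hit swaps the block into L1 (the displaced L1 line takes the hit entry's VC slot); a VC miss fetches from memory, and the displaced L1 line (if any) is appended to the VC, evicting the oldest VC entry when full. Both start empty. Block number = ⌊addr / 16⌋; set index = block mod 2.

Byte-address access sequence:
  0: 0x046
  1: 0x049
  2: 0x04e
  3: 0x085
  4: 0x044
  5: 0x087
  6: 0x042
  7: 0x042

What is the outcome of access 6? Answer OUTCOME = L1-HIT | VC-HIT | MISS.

  [0] addr=0x46 blk=4 s=0: MISS | VC []
  [1] addr=0x49 blk=4 s=0: L1-HIT | VC []
  [2] addr=0x4e blk=4 s=0: L1-HIT | VC []
  [3] addr=0x85 blk=8 s=0: MISS | VC [4]
  [4] addr=0x44 blk=4 s=0: VC-HIT | VC [8]
  [5] addr=0x87 blk=8 s=0: VC-HIT | VC [4]
  [6] addr=0x42 blk=4 s=0: VC-HIT | VC [8]
  [7] addr=0x42 blk=4 s=0: L1-HIT | VC [8]

OUTCOME = VC-HIT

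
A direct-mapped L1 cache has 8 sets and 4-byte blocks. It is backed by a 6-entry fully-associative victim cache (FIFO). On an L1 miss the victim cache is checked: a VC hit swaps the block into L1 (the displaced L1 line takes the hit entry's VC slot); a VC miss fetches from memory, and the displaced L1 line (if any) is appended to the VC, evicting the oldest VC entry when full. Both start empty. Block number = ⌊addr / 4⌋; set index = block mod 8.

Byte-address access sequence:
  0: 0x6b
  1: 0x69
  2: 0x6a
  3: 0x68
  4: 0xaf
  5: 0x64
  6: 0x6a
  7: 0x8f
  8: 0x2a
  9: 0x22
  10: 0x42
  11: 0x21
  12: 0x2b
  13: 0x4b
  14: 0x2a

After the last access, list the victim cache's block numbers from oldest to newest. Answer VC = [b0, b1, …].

VC = [43, 26, 16, 18]

#0 0x6b→b26/s2 MISS; vc=[]
#1 0x69→b26/s2 L1-HIT; vc=[]
#2 0x6a→b26/s2 L1-HIT; vc=[]
#3 0x68→b26/s2 L1-HIT; vc=[]
#4 0xaf→b43/s3 MISS; vc=[]
#5 0x64→b25/s1 MISS; vc=[]
#6 0x6a→b26/s2 L1-HIT; vc=[]
#7 0x8f→b35/s3 MISS; vc=[43]
#8 0x2a→b10/s2 MISS; vc=[43,26]
#9 0x22→b8/s0 MISS; vc=[43,26]
#10 0x42→b16/s0 MISS; vc=[43,26,8]
#11 0x21→b8/s0 VC-HIT; vc=[43,26,16]
#12 0x2b→b10/s2 L1-HIT; vc=[43,26,16]
#13 0x4b→b18/s2 MISS; vc=[43,26,16,10]
#14 0x2a→b10/s2 VC-HIT; vc=[43,26,16,18]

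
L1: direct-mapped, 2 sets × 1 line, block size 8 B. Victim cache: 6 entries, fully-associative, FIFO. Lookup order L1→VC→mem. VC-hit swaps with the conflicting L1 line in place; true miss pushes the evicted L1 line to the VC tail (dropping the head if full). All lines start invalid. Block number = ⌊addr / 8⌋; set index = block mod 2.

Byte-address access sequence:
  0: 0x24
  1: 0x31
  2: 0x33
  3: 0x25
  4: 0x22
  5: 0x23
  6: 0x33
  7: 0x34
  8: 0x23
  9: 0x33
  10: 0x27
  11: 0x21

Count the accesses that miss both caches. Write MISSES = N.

MISSES = 2

  [0] addr=0x24 blk=4 s=0: MISS | VC []
  [1] addr=0x31 blk=6 s=0: MISS | VC [4]
  [2] addr=0x33 blk=6 s=0: L1-HIT | VC [4]
  [3] addr=0x25 blk=4 s=0: VC-HIT | VC [6]
  [4] addr=0x22 blk=4 s=0: L1-HIT | VC [6]
  [5] addr=0x23 blk=4 s=0: L1-HIT | VC [6]
  [6] addr=0x33 blk=6 s=0: VC-HIT | VC [4]
  [7] addr=0x34 blk=6 s=0: L1-HIT | VC [4]
  [8] addr=0x23 blk=4 s=0: VC-HIT | VC [6]
  [9] addr=0x33 blk=6 s=0: VC-HIT | VC [4]
  [10] addr=0x27 blk=4 s=0: VC-HIT | VC [6]
  [11] addr=0x21 blk=4 s=0: L1-HIT | VC [6]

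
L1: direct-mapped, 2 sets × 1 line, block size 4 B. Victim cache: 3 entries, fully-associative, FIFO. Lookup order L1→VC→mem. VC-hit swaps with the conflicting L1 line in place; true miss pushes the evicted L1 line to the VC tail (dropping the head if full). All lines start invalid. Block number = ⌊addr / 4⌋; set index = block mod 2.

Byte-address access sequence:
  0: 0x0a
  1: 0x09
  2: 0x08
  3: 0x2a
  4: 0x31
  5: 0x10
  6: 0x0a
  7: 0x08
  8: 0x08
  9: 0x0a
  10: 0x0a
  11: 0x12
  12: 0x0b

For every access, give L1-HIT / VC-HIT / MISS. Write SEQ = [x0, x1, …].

0: 0xa (blk 2, set 0) → MISS  vc=[]
1: 0x9 (blk 2, set 0) → L1-HIT  vc=[]
2: 0x8 (blk 2, set 0) → L1-HIT  vc=[]
3: 0x2a (blk 10, set 0) → MISS  vc=[2]
4: 0x31 (blk 12, set 0) → MISS  vc=[2, 10]
5: 0x10 (blk 4, set 0) → MISS  vc=[2, 10, 12]
6: 0xa (blk 2, set 0) → VC-HIT  vc=[4, 10, 12]
7: 0x8 (blk 2, set 0) → L1-HIT  vc=[4, 10, 12]
8: 0x8 (blk 2, set 0) → L1-HIT  vc=[4, 10, 12]
9: 0xa (blk 2, set 0) → L1-HIT  vc=[4, 10, 12]
10: 0xa (blk 2, set 0) → L1-HIT  vc=[4, 10, 12]
11: 0x12 (blk 4, set 0) → VC-HIT  vc=[2, 10, 12]
12: 0xb (blk 2, set 0) → VC-HIT  vc=[4, 10, 12]

SEQ = [MISS, L1-HIT, L1-HIT, MISS, MISS, MISS, VC-HIT, L1-HIT, L1-HIT, L1-HIT, L1-HIT, VC-HIT, VC-HIT]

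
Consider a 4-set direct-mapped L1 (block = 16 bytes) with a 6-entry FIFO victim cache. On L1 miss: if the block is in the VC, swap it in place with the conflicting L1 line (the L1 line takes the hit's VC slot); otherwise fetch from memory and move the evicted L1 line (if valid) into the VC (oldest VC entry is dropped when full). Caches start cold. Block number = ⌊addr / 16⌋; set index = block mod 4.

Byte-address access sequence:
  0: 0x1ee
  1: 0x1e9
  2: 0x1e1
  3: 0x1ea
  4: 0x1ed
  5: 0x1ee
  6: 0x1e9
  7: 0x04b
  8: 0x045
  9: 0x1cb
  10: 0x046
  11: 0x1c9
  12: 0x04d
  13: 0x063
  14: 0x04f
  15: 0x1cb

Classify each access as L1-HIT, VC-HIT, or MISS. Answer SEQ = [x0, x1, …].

0: 0x1ee (blk 30, set 2) → MISS  vc=[]
1: 0x1e9 (blk 30, set 2) → L1-HIT  vc=[]
2: 0x1e1 (blk 30, set 2) → L1-HIT  vc=[]
3: 0x1ea (blk 30, set 2) → L1-HIT  vc=[]
4: 0x1ed (blk 30, set 2) → L1-HIT  vc=[]
5: 0x1ee (blk 30, set 2) → L1-HIT  vc=[]
6: 0x1e9 (blk 30, set 2) → L1-HIT  vc=[]
7: 0x4b (blk 4, set 0) → MISS  vc=[]
8: 0x45 (blk 4, set 0) → L1-HIT  vc=[]
9: 0x1cb (blk 28, set 0) → MISS  vc=[4]
10: 0x46 (blk 4, set 0) → VC-HIT  vc=[28]
11: 0x1c9 (blk 28, set 0) → VC-HIT  vc=[4]
12: 0x4d (blk 4, set 0) → VC-HIT  vc=[28]
13: 0x63 (blk 6, set 2) → MISS  vc=[28, 30]
14: 0x4f (blk 4, set 0) → L1-HIT  vc=[28, 30]
15: 0x1cb (blk 28, set 0) → VC-HIT  vc=[4, 30]

SEQ = [MISS, L1-HIT, L1-HIT, L1-HIT, L1-HIT, L1-HIT, L1-HIT, MISS, L1-HIT, MISS, VC-HIT, VC-HIT, VC-HIT, MISS, L1-HIT, VC-HIT]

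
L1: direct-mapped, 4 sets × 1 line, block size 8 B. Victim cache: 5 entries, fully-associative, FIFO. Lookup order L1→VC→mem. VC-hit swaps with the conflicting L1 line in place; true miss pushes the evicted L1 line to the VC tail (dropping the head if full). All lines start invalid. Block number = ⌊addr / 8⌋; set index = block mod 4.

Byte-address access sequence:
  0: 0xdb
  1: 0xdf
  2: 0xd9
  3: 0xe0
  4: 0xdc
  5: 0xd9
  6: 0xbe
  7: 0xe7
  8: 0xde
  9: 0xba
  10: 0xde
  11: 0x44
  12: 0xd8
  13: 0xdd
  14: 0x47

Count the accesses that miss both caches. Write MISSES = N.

MISSES = 4

  [0] addr=0xdb blk=27 s=3: MISS | VC []
  [1] addr=0xdf blk=27 s=3: L1-HIT | VC []
  [2] addr=0xd9 blk=27 s=3: L1-HIT | VC []
  [3] addr=0xe0 blk=28 s=0: MISS | VC []
  [4] addr=0xdc blk=27 s=3: L1-HIT | VC []
  [5] addr=0xd9 blk=27 s=3: L1-HIT | VC []
  [6] addr=0xbe blk=23 s=3: MISS | VC [27]
  [7] addr=0xe7 blk=28 s=0: L1-HIT | VC [27]
  [8] addr=0xde blk=27 s=3: VC-HIT | VC [23]
  [9] addr=0xba blk=23 s=3: VC-HIT | VC [27]
  [10] addr=0xde blk=27 s=3: VC-HIT | VC [23]
  [11] addr=0x44 blk=8 s=0: MISS | VC [23, 28]
  [12] addr=0xd8 blk=27 s=3: L1-HIT | VC [23, 28]
  [13] addr=0xdd blk=27 s=3: L1-HIT | VC [23, 28]
  [14] addr=0x47 blk=8 s=0: L1-HIT | VC [23, 28]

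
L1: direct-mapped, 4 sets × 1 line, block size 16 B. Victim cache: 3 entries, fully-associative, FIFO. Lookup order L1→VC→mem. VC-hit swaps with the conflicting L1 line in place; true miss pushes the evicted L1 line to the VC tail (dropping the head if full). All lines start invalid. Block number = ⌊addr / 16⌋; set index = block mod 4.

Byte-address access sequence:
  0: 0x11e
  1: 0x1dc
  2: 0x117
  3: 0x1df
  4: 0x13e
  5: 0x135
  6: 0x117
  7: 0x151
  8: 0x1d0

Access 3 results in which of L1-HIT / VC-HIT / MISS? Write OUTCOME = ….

OUTCOME = VC-HIT

0: 0x11e (blk 17, set 1) → MISS  vc=[]
1: 0x1dc (blk 29, set 1) → MISS  vc=[17]
2: 0x117 (blk 17, set 1) → VC-HIT  vc=[29]
3: 0x1df (blk 29, set 1) → VC-HIT  vc=[17]
4: 0x13e (blk 19, set 3) → MISS  vc=[17]
5: 0x135 (blk 19, set 3) → L1-HIT  vc=[17]
6: 0x117 (blk 17, set 1) → VC-HIT  vc=[29]
7: 0x151 (blk 21, set 1) → MISS  vc=[29, 17]
8: 0x1d0 (blk 29, set 1) → VC-HIT  vc=[21, 17]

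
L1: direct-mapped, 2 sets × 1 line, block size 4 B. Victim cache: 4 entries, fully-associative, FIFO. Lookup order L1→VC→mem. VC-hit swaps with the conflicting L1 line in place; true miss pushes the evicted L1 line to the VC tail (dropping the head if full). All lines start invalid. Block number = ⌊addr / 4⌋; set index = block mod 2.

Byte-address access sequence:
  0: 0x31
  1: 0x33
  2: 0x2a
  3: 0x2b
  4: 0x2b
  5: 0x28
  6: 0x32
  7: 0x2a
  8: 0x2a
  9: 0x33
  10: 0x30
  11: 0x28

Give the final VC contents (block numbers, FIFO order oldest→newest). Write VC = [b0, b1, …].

VC = [12]

0: 0x31 (blk 12, set 0) → MISS  vc=[]
1: 0x33 (blk 12, set 0) → L1-HIT  vc=[]
2: 0x2a (blk 10, set 0) → MISS  vc=[12]
3: 0x2b (blk 10, set 0) → L1-HIT  vc=[12]
4: 0x2b (blk 10, set 0) → L1-HIT  vc=[12]
5: 0x28 (blk 10, set 0) → L1-HIT  vc=[12]
6: 0x32 (blk 12, set 0) → VC-HIT  vc=[10]
7: 0x2a (blk 10, set 0) → VC-HIT  vc=[12]
8: 0x2a (blk 10, set 0) → L1-HIT  vc=[12]
9: 0x33 (blk 12, set 0) → VC-HIT  vc=[10]
10: 0x30 (blk 12, set 0) → L1-HIT  vc=[10]
11: 0x28 (blk 10, set 0) → VC-HIT  vc=[12]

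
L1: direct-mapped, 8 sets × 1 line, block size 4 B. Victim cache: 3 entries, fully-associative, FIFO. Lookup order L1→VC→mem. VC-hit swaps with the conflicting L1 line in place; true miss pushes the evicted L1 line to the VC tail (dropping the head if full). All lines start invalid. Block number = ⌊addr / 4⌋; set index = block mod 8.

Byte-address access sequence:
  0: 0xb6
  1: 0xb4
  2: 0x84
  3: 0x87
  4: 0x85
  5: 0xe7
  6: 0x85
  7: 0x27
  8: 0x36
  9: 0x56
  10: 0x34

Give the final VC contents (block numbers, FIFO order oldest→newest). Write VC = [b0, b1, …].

  [0] addr=0xb6 blk=45 s=5: MISS | VC []
  [1] addr=0xb4 blk=45 s=5: L1-HIT | VC []
  [2] addr=0x84 blk=33 s=1: MISS | VC []
  [3] addr=0x87 blk=33 s=1: L1-HIT | VC []
  [4] addr=0x85 blk=33 s=1: L1-HIT | VC []
  [5] addr=0xe7 blk=57 s=1: MISS | VC [33]
  [6] addr=0x85 blk=33 s=1: VC-HIT | VC [57]
  [7] addr=0x27 blk=9 s=1: MISS | VC [57, 33]
  [8] addr=0x36 blk=13 s=5: MISS | VC [57, 33, 45]
  [9] addr=0x56 blk=21 s=5: MISS | VC [33, 45, 13]
  [10] addr=0x34 blk=13 s=5: VC-HIT | VC [33, 45, 21]

VC = [33, 45, 21]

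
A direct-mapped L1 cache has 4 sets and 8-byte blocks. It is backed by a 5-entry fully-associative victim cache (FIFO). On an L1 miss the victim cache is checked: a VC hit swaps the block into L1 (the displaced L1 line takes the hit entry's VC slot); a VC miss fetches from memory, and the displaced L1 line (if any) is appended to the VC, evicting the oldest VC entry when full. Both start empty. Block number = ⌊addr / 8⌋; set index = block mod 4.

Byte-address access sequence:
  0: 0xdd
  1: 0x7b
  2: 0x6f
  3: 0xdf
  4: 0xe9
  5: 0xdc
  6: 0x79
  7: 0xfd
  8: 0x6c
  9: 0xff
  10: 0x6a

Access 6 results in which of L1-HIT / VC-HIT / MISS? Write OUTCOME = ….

OUTCOME = VC-HIT

  [0] addr=0xdd blk=27 s=3: MISS | VC []
  [1] addr=0x7b blk=15 s=3: MISS | VC [27]
  [2] addr=0x6f blk=13 s=1: MISS | VC [27]
  [3] addr=0xdf blk=27 s=3: VC-HIT | VC [15]
  [4] addr=0xe9 blk=29 s=1: MISS | VC [15, 13]
  [5] addr=0xdc blk=27 s=3: L1-HIT | VC [15, 13]
  [6] addr=0x79 blk=15 s=3: VC-HIT | VC [27, 13]
  [7] addr=0xfd blk=31 s=3: MISS | VC [27, 13, 15]
  [8] addr=0x6c blk=13 s=1: VC-HIT | VC [27, 29, 15]
  [9] addr=0xff blk=31 s=3: L1-HIT | VC [27, 29, 15]
  [10] addr=0x6a blk=13 s=1: L1-HIT | VC [27, 29, 15]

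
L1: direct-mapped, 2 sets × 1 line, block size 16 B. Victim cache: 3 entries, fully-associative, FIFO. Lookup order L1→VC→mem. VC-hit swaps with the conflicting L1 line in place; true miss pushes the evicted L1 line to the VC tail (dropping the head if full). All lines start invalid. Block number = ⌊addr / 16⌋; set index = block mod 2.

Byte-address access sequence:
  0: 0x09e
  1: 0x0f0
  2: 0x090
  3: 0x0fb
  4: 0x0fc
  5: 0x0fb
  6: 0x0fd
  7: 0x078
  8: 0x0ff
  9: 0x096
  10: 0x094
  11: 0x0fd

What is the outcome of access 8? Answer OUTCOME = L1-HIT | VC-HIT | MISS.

OUTCOME = VC-HIT

#0 0x9e→b9/s1 MISS; vc=[]
#1 0xf0→b15/s1 MISS; vc=[9]
#2 0x90→b9/s1 VC-HIT; vc=[15]
#3 0xfb→b15/s1 VC-HIT; vc=[9]
#4 0xfc→b15/s1 L1-HIT; vc=[9]
#5 0xfb→b15/s1 L1-HIT; vc=[9]
#6 0xfd→b15/s1 L1-HIT; vc=[9]
#7 0x78→b7/s1 MISS; vc=[9,15]
#8 0xff→b15/s1 VC-HIT; vc=[9,7]
#9 0x96→b9/s1 VC-HIT; vc=[15,7]
#10 0x94→b9/s1 L1-HIT; vc=[15,7]
#11 0xfd→b15/s1 VC-HIT; vc=[9,7]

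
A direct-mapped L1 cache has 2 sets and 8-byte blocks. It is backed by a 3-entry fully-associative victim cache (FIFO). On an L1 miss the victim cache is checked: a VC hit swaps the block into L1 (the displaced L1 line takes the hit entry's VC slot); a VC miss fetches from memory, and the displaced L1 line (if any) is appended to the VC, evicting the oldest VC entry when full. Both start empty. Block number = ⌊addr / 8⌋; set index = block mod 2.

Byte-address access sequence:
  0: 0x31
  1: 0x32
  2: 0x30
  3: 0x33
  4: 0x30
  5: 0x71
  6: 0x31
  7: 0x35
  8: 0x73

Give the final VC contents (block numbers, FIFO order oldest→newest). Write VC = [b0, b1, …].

VC = [6]

  [0] addr=0x31 blk=6 s=0: MISS | VC []
  [1] addr=0x32 blk=6 s=0: L1-HIT | VC []
  [2] addr=0x30 blk=6 s=0: L1-HIT | VC []
  [3] addr=0x33 blk=6 s=0: L1-HIT | VC []
  [4] addr=0x30 blk=6 s=0: L1-HIT | VC []
  [5] addr=0x71 blk=14 s=0: MISS | VC [6]
  [6] addr=0x31 blk=6 s=0: VC-HIT | VC [14]
  [7] addr=0x35 blk=6 s=0: L1-HIT | VC [14]
  [8] addr=0x73 blk=14 s=0: VC-HIT | VC [6]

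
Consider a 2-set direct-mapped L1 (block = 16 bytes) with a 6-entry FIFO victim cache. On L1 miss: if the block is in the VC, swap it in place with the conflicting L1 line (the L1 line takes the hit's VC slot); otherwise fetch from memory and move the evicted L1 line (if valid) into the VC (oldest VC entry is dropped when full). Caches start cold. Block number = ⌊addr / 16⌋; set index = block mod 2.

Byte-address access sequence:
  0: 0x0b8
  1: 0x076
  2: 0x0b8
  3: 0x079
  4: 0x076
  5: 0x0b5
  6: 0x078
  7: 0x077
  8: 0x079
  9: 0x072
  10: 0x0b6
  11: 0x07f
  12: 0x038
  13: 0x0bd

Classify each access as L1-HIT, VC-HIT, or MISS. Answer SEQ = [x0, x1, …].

#0 0xb8→b11/s1 MISS; vc=[]
#1 0x76→b7/s1 MISS; vc=[11]
#2 0xb8→b11/s1 VC-HIT; vc=[7]
#3 0x79→b7/s1 VC-HIT; vc=[11]
#4 0x76→b7/s1 L1-HIT; vc=[11]
#5 0xb5→b11/s1 VC-HIT; vc=[7]
#6 0x78→b7/s1 VC-HIT; vc=[11]
#7 0x77→b7/s1 L1-HIT; vc=[11]
#8 0x79→b7/s1 L1-HIT; vc=[11]
#9 0x72→b7/s1 L1-HIT; vc=[11]
#10 0xb6→b11/s1 VC-HIT; vc=[7]
#11 0x7f→b7/s1 VC-HIT; vc=[11]
#12 0x38→b3/s1 MISS; vc=[11,7]
#13 0xbd→b11/s1 VC-HIT; vc=[3,7]

SEQ = [MISS, MISS, VC-HIT, VC-HIT, L1-HIT, VC-HIT, VC-HIT, L1-HIT, L1-HIT, L1-HIT, VC-HIT, VC-HIT, MISS, VC-HIT]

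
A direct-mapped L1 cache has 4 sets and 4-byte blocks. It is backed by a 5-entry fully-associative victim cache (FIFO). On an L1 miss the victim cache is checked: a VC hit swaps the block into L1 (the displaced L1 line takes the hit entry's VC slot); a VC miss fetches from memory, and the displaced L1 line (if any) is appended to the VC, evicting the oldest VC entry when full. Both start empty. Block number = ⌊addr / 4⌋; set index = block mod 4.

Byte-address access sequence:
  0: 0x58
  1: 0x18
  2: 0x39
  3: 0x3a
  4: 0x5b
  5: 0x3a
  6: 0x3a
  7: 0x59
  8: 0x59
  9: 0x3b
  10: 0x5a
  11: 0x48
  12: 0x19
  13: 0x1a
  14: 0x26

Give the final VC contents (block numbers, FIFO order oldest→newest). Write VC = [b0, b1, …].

0: 0x58 (blk 22, set 2) → MISS  vc=[]
1: 0x18 (blk 6, set 2) → MISS  vc=[22]
2: 0x39 (blk 14, set 2) → MISS  vc=[22, 6]
3: 0x3a (blk 14, set 2) → L1-HIT  vc=[22, 6]
4: 0x5b (blk 22, set 2) → VC-HIT  vc=[14, 6]
5: 0x3a (blk 14, set 2) → VC-HIT  vc=[22, 6]
6: 0x3a (blk 14, set 2) → L1-HIT  vc=[22, 6]
7: 0x59 (blk 22, set 2) → VC-HIT  vc=[14, 6]
8: 0x59 (blk 22, set 2) → L1-HIT  vc=[14, 6]
9: 0x3b (blk 14, set 2) → VC-HIT  vc=[22, 6]
10: 0x5a (blk 22, set 2) → VC-HIT  vc=[14, 6]
11: 0x48 (blk 18, set 2) → MISS  vc=[14, 6, 22]
12: 0x19 (blk 6, set 2) → VC-HIT  vc=[14, 18, 22]
13: 0x1a (blk 6, set 2) → L1-HIT  vc=[14, 18, 22]
14: 0x26 (blk 9, set 1) → MISS  vc=[14, 18, 22]

VC = [14, 18, 22]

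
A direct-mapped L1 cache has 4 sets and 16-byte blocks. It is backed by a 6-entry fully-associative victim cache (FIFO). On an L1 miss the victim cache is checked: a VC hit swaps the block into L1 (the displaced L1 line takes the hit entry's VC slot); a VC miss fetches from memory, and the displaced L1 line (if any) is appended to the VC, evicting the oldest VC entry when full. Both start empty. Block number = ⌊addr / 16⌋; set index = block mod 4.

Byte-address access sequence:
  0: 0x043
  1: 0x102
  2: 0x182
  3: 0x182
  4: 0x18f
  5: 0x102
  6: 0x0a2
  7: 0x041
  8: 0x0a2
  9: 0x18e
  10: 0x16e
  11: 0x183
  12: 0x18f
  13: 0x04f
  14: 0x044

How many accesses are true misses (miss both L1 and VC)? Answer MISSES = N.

#0 0x43→b4/s0 MISS; vc=[]
#1 0x102→b16/s0 MISS; vc=[4]
#2 0x182→b24/s0 MISS; vc=[4,16]
#3 0x182→b24/s0 L1-HIT; vc=[4,16]
#4 0x18f→b24/s0 L1-HIT; vc=[4,16]
#5 0x102→b16/s0 VC-HIT; vc=[4,24]
#6 0xa2→b10/s2 MISS; vc=[4,24]
#7 0x41→b4/s0 VC-HIT; vc=[16,24]
#8 0xa2→b10/s2 L1-HIT; vc=[16,24]
#9 0x18e→b24/s0 VC-HIT; vc=[16,4]
#10 0x16e→b22/s2 MISS; vc=[16,4,10]
#11 0x183→b24/s0 L1-HIT; vc=[16,4,10]
#12 0x18f→b24/s0 L1-HIT; vc=[16,4,10]
#13 0x4f→b4/s0 VC-HIT; vc=[16,24,10]
#14 0x44→b4/s0 L1-HIT; vc=[16,24,10]

MISSES = 5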